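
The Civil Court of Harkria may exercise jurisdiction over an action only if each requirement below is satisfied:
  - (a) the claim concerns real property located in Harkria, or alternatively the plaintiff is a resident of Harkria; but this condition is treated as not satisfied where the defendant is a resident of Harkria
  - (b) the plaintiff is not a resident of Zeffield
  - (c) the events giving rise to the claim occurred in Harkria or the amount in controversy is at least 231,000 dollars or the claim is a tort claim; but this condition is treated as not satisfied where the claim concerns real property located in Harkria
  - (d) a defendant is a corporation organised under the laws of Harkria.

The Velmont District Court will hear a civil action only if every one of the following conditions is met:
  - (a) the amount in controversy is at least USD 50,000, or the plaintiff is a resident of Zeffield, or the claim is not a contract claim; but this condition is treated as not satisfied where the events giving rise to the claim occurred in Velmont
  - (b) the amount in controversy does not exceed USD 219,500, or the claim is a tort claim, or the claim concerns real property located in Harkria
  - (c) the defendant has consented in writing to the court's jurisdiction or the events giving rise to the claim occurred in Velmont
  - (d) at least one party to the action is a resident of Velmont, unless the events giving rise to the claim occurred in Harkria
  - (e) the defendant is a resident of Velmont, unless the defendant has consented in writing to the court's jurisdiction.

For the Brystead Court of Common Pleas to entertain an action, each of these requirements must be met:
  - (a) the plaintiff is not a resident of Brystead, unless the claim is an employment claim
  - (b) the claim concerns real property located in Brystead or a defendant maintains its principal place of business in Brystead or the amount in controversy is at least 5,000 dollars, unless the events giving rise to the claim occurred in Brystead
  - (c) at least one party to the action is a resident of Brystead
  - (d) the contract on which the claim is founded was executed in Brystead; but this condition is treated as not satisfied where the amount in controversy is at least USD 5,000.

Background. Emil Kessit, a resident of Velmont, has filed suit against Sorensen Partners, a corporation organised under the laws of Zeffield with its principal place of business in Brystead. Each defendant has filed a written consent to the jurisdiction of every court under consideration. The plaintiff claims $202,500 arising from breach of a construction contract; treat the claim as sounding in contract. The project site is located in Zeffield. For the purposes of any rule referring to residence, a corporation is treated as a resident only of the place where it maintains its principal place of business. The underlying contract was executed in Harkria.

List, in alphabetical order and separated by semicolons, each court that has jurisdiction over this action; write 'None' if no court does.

The Civil Court of Harkria:
  (a) The claim does not concern real property; the plaintiff resides in Velmont, not Harkria — no alternative holds. Not met.
  (b) The plaintiff resides in Velmont, which is not Zeffield. Met.
  (c) The operative events occurred in Zeffield, not Harkria; the amount in controversy is $202,500, below the 231,000 dollars floor; the claim is a contract claim, not a tort claim — no alternative holds. Not met.
  (d) The corporate defendant(s) are organised in Zeffield, not Harkria. Not met.
  → At least one condition fails; no jurisdiction.
The Velmont District Court:
  (a) The amount in controversy is $202,500, which meets the USD 50,000 floor, so one alternative holds. And the carve-out is inapplicable — the operative events occurred in Zeffield, not Velmont. Met.
  (b) The amount in controversy is USD 202,500, within the USD 219,500 ceiling, which satisfies one of the alternatives. Satisfied.
  (c) Every defendant has filed written consent, so this disjunct is met. Condition met.
  (d) Emil Kessit resides in Velmont. Satisfied.
  (e) The defendant resides in Brystead, not Velmont. The proviso rescues it, though: every defendant has filed written consent. Met.
  → Every requirement is satisfied — jurisdiction.
The Brystead Court of Common Pleas:
  (a) The plaintiff resides in Velmont, which is not Brystead. Met.
  (b) Sorensen Partners has its principal place of business in Brystead, which satisfies one of the alternatives. Met.
  (c) Sorensen Partners resides in Brystead. Met.
  (d) The contract was executed in Harkria, not Brystead. Not satisfied.
  → Not every requirement is met — no jurisdiction.

the Velmont District Court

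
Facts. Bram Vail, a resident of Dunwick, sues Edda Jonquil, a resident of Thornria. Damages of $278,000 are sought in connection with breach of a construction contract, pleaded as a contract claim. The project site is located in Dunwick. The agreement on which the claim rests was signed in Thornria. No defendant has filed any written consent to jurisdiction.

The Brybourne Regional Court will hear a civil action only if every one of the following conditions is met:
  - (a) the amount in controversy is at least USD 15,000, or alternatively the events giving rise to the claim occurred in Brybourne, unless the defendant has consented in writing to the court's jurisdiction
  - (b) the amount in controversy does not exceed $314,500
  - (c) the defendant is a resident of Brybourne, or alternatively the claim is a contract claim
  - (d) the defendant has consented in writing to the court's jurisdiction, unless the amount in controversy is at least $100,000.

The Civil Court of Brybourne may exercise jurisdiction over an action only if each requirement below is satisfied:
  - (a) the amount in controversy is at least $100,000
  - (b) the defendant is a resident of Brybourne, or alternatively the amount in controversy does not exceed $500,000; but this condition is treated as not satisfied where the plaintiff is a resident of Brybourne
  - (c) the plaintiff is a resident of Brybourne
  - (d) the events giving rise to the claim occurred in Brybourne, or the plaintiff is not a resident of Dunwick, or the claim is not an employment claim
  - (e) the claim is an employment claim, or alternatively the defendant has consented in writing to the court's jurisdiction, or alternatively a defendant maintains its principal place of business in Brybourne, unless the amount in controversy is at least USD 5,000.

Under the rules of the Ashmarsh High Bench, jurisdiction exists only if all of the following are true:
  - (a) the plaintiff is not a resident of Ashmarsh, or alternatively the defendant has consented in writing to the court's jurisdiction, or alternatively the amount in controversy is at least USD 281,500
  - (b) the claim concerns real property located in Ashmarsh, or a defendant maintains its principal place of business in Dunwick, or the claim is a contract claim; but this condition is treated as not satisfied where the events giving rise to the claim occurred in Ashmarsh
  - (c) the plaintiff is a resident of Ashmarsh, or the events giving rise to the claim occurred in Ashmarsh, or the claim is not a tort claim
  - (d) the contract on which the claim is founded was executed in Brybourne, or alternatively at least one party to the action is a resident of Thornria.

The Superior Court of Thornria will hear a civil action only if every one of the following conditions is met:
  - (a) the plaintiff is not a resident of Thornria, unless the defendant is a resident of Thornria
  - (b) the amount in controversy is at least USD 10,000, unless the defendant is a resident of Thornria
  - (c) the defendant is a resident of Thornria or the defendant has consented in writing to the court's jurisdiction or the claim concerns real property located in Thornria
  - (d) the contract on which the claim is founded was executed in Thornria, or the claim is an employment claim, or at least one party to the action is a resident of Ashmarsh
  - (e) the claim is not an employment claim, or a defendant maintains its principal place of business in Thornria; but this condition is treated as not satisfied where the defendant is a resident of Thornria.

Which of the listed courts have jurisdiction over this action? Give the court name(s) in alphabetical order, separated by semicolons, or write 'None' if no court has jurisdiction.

the Ashmarsh High Bench; the Brybourne Regional Court

The Brybourne Regional Court:
  (a) The amount in controversy is USD 278,000, which meets the USD 15,000 floor, so this disjunct is met. Satisfied.
  (b) The amount in controversy is USD 278,000, within the 314,500 dollars ceiling. Met.
  (c) The claim is a contract claim — that alternative is enough. Condition met.
  (d) No such written consent has been filed. However, the amount in controversy is USD 278,000, which meets the 100,000 dollars floor, so the 'unless' proviso supplies this condition. Satisfied.
  → Every requirement is satisfied — jurisdiction.
The Civil Court of Brybourne:
  (a) The amount in controversy is $278,000, which meets the 100,000 dollars floor. Condition met.
  (b) The amount in controversy is 278,000 dollars, within the $500,000 ceiling, so one alternative holds. The exception is not triggered, since the plaintiff resides in Dunwick, not Brybourne. Met.
  (c) The plaintiff resides in Dunwick, not Brybourne. Not met.
  (d) The claim is a contract claim, not an employment claim, so one alternative holds. Condition met.
  (e) The claim is a contract claim, not an employment claim; no such written consent has been filed; no defendant is a corporation — every alternative fails. However, the amount in controversy is $278,000, which meets the $5,000 floor, so the 'unless' proviso supplies this condition. Condition met.
  → Not every requirement is met — no jurisdiction.
The Ashmarsh High Bench:
  (a) The plaintiff resides in Dunwick, which is not Ashmarsh — that alternative is enough. Met.
  (b) The claim is a contract claim — that alternative is enough. The exception is not triggered, since the operative events occurred in Dunwick, not Ashmarsh. Satisfied.
  (c) The claim is a contract claim, not a tort claim, which satisfies one of the alternatives. Condition met.
  (d) Edda Jonquil resides in Thornria, which satisfies one of the alternatives. Condition met.
  → The court has jurisdiction.
The Superior Court of Thornria:
  (a) The plaintiff resides in Dunwick, which is not Thornria. Satisfied.
  (b) The amount in controversy is 278,000 dollars, which meets the USD 10,000 floor. Condition met.
  (c) The defendant resides in Thornria — that alternative is enough. Met.
  (d) The contract was executed in Thornria, which satisfies one of the alternatives. Satisfied.
  (e) The claim is a contract claim, not an employment claim — that alternative is enough. But the carve-out bites: the defendant resides in Thornria. Fails.
  → Not every requirement is met — no jurisdiction.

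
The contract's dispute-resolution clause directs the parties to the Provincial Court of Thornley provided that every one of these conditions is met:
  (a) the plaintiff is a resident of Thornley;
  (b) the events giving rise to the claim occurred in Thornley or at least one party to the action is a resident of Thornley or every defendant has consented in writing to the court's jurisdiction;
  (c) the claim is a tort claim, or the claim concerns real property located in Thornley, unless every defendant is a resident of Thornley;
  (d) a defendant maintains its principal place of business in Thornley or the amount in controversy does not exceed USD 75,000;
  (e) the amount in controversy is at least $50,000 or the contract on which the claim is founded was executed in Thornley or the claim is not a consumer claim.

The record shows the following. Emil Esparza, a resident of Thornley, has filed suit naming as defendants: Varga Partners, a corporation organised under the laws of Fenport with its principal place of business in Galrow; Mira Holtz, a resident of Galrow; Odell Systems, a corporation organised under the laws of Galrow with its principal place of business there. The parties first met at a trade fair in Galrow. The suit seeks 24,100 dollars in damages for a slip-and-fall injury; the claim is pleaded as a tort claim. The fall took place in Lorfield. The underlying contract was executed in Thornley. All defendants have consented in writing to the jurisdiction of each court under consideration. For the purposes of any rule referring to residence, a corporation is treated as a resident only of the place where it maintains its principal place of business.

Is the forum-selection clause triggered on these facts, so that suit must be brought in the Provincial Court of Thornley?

Yes

The Provincial Court of Thornley:
  (a) The plaintiff resides in Thornley. Satisfied.
  (b) Emil Esparza resides in Thornley, so one alternative holds. Condition met.
  (c) The claim is a tort claim, which satisfies one of the alternatives. Met.
  (d) The amount in controversy is USD 24,100, within the $75,000 ceiling, which satisfies one of the alternatives. Condition met.
  (e) The contract was executed in Thornley — that alternative is enough. Satisfied.
  → Forum clause is triggered.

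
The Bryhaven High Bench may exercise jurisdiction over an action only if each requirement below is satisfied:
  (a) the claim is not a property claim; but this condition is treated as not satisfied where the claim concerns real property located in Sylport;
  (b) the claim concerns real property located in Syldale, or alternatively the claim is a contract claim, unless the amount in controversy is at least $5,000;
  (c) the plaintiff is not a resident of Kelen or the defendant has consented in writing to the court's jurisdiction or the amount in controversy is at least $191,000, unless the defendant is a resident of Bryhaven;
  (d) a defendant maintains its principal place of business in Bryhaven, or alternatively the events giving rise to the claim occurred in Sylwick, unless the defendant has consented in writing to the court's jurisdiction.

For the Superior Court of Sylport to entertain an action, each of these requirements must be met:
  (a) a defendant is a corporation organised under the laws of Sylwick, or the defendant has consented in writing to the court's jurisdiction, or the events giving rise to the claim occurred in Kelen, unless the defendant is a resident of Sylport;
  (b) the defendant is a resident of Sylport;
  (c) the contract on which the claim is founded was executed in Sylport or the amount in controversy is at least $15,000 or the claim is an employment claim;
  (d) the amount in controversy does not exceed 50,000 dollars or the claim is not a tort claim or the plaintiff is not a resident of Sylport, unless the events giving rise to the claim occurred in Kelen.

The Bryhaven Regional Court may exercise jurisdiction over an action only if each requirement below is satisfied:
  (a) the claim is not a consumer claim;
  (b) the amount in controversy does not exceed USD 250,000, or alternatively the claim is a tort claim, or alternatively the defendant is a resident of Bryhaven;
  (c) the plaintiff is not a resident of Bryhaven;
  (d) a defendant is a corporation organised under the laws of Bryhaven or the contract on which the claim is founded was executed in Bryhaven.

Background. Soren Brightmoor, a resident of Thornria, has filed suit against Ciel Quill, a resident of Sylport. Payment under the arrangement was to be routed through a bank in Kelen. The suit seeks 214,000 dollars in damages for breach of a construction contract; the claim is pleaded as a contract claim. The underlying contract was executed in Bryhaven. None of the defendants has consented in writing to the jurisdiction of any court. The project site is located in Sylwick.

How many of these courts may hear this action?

The Bryhaven High Bench:
  (a) The claim is a contract claim, not a property claim. And the carve-out is inapplicable — the claim does not concern real property. Condition met.
  (b) The claim is a contract claim, which satisfies one of the alternatives. Met.
  (c) The plaintiff resides in Thornria, which is not Kelen, so this disjunct is met. Condition met.
  (d) The operative events occurred in Sylwick, which satisfies one of the alternatives. Condition met.
  → All conditions met; jurisdiction exists.
The Superior Court of Sylport:
  (a) No defendant is a corporation; no such written consent has been filed; the operative events occurred in Sylwick, not Kelen — no alternative holds. The proviso rescues it, though: the defendant resides in Sylport. Condition met.
  (b) The defendant resides in Sylport. Condition met.
  (c) The amount in controversy is $214,000, which meets the 15,000 dollars floor, which satisfies one of the alternatives. Satisfied.
  (d) The claim is a contract claim, not a tort claim, which satisfies one of the alternatives. Met.
  → All conditions met; jurisdiction exists.
The Bryhaven Regional Court:
  (a) The claim is a contract claim, not a consumer claim. Satisfied.
  (b) The amount in controversy is $214,000, within the USD 250,000 ceiling — that alternative is enough. Satisfied.
  (c) The plaintiff resides in Thornria, which is not Bryhaven. Satisfied.
  (d) The contract was executed in Bryhaven, which satisfies one of the alternatives. Satisfied.
  → The court has jurisdiction.
Courts with jurisdiction: the Bryhaven High Bench, the Superior Court of Sylport, the Bryhaven Regional Court — 3 in total.

3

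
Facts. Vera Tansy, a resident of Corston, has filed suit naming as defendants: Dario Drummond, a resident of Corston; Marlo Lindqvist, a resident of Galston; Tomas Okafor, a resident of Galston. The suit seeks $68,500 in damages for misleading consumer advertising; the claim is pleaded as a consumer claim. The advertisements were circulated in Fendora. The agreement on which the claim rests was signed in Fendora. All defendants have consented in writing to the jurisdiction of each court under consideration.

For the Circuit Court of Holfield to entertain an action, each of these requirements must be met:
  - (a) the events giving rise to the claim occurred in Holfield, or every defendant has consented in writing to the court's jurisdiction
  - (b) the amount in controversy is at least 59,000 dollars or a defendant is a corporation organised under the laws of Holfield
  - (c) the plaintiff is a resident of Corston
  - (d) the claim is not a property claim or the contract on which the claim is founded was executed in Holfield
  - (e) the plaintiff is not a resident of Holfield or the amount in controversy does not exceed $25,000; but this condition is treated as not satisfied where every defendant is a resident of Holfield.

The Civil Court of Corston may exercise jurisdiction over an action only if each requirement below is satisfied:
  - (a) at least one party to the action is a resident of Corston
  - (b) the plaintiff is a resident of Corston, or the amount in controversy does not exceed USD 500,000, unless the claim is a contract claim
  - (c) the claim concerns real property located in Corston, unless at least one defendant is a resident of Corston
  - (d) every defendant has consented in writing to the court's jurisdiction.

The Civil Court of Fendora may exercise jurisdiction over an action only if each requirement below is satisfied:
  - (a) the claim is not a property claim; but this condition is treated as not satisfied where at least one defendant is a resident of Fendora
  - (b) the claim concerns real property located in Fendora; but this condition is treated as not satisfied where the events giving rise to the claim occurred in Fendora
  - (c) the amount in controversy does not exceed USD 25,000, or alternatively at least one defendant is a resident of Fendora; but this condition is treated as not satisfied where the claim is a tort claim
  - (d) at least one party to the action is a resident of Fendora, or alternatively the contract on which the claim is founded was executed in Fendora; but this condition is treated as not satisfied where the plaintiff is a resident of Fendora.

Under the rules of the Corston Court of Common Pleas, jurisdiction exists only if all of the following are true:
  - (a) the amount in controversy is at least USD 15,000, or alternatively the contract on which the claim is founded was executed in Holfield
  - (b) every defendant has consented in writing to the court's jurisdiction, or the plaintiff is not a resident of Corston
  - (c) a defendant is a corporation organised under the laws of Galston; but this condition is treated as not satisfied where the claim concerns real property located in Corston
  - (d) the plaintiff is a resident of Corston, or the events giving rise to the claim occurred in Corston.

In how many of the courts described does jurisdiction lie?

2

The Circuit Court of Holfield:
  (a) Every defendant has filed written consent, so one alternative holds. Condition met.
  (b) The amount in controversy is 68,500 dollars, which meets the USD 59,000 floor, so this disjunct is met. Condition met.
  (c) The plaintiff resides in Corston. Met.
  (d) The claim is a consumer claim, not a property claim, so one alternative holds. Satisfied.
  (e) The plaintiff resides in Corston, which is not Holfield, so one alternative holds. And the carve-out is inapplicable — the defendants reside as follows — Dario Drummond in Corston, Marlo Lindqvist in Galston, Tomas Okafor in Galston — not all in Holfield. Condition met.
  → The court has jurisdiction.
The Civil Court of Corston:
  (a) Vera Tansy resides in Corston. Condition met.
  (b) The plaintiff resides in Corston, so one alternative holds. Condition met.
  (c) The claim does not concern real property. The proviso rescues it, though: Dario Drummond resides in Corston. Satisfied.
  (d) Every defendant has filed written consent. Condition met.
  → The court has jurisdiction.
The Civil Court of Fendora:
  (a) The claim is a consumer claim, not a property claim. And the carve-out is inapplicable — no defendant resides in Fendora (they reside in Corston, Galston, Galston). Satisfied.
  (b) The claim does not concern real property. Condition not met.
  (c) The amount in controversy is 68,500 dollars, above the USD 25,000 ceiling; no defendant resides in Fendora (they reside in Corston, Galston, Galston) — every alternative fails. Condition not met.
  (d) The contract was executed in Fendora — that alternative is enough. And the carve-out is inapplicable — the plaintiff resides in Corston, not Fendora. Condition met.
  → Not every requirement is met — no jurisdiction.
The Corston Court of Common Pleas:
  (a) The amount in controversy is USD 68,500, which meets the $15,000 floor, which satisfies one of the alternatives. Condition met.
  (b) Every defendant has filed written consent, so this disjunct is met. Satisfied.
  (c) No defendant is a corporation. Condition not met.
  (d) The plaintiff resides in Corston, so one alternative holds. Satisfied.
  → No jurisdiction.
Courts with jurisdiction: the Circuit Court of Holfield, the Civil Court of Corston — 2 in total.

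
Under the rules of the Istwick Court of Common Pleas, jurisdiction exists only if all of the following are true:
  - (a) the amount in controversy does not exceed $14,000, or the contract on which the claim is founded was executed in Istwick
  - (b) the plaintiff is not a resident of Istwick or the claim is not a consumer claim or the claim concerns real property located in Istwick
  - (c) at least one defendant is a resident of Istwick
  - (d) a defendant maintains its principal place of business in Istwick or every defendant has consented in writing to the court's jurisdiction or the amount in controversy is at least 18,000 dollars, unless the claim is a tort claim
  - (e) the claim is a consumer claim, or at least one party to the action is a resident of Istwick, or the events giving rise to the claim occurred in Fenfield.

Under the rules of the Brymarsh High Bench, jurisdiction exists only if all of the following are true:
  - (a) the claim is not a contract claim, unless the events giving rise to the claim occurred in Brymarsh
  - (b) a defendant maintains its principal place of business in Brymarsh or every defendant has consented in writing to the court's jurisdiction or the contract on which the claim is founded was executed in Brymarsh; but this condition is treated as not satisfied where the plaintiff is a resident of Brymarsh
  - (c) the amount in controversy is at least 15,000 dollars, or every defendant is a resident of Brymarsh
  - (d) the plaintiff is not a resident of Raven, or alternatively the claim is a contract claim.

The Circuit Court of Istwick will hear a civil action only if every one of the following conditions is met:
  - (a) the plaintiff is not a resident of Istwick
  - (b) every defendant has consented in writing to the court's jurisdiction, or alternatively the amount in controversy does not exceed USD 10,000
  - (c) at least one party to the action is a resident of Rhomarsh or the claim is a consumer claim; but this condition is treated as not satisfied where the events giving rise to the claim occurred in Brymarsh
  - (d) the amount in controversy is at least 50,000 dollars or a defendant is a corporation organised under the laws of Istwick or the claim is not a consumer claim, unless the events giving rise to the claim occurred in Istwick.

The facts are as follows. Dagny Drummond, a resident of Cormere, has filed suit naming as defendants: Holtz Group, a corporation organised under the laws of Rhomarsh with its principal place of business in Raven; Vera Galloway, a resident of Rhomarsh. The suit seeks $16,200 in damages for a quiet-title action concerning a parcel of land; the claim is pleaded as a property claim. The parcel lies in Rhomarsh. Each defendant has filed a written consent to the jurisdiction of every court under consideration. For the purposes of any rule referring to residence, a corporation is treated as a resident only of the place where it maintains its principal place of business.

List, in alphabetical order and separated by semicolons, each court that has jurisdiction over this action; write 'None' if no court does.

The Istwick Court of Common Pleas:
  (a) The amount in controversy is 16,200 dollars, above the $14,000 ceiling; no contract (and hence no place of execution) is alleged — none of the alternatives is met. Condition not met.
  (b) The plaintiff resides in Cormere, which is not Istwick, which satisfies one of the alternatives. Condition met.
  (c) No defendant resides in Istwick (they reside in Raven, Rhomarsh). Fails.
  (d) Every defendant has filed written consent, which satisfies one of the alternatives. Condition met.
  (e) The claim is a property claim, not a consumer claim; no party resides in Istwick; the operative events occurred in Rhomarsh, not Fenfield — every alternative fails. Not met.
  → At least one condition fails; no jurisdiction.
The Brymarsh High Bench:
  (a) The claim is a property claim, not a contract claim. Condition met.
  (b) Every defendant has filed written consent, so one alternative holds. And the carve-out is inapplicable — the plaintiff resides in Cormere, not Brymarsh. Condition met.
  (c) The amount in controversy is $16,200, which meets the $15,000 floor — that alternative is enough. Met.
  (d) The plaintiff resides in Cormere, which is not Raven, so this disjunct is met. Met.
  → All conditions met; jurisdiction exists.
The Circuit Court of Istwick:
  (a) The plaintiff resides in Cormere, which is not Istwick. Condition met.
  (b) Every defendant has filed written consent, which satisfies one of the alternatives. Met.
  (c) Vera Galloway resides in Rhomarsh — that alternative is enough. The carve-out does not apply: the operative events occurred in Rhomarsh, not Brymarsh. Met.
  (d) The claim is a property claim, not a consumer claim, which satisfies one of the alternatives. Condition met.
  → Every requirement is satisfied — jurisdiction.

the Brymarsh High Bench; the Circuit Court of Istwick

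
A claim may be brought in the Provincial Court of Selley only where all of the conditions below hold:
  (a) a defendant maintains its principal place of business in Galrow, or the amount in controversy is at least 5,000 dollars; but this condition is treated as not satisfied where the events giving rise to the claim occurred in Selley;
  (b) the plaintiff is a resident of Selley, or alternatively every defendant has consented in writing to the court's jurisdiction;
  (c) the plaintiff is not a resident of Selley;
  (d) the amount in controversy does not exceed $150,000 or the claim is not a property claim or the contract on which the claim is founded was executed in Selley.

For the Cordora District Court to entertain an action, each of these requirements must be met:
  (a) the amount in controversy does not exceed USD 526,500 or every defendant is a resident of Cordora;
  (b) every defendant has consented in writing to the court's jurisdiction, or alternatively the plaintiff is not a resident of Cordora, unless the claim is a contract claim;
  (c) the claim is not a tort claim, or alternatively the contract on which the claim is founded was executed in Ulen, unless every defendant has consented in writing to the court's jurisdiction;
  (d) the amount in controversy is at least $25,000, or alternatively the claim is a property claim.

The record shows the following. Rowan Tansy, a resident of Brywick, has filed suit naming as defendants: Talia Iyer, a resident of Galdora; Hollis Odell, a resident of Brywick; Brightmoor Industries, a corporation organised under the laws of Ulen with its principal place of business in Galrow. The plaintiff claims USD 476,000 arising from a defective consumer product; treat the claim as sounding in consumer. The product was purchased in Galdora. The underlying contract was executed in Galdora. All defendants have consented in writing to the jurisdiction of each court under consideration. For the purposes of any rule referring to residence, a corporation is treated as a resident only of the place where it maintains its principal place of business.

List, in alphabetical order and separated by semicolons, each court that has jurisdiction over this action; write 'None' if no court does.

the Cordora District Court; the Provincial Court of Selley

The Provincial Court of Selley:
  (a) Brightmoor Industries has its principal place of business in Galrow, so one alternative holds. And the carve-out is inapplicable — the operative events occurred in Galdora, not Selley. Met.
  (b) Every defendant has filed written consent, so one alternative holds. Condition met.
  (c) The plaintiff resides in Brywick, which is not Selley. Met.
  (d) The claim is a consumer claim, not a property claim, which satisfies one of the alternatives. Satisfied.
  → All conditions met; jurisdiction exists.
The Cordora District Court:
  (a) The amount in controversy is USD 476,000, within the $526,500 ceiling — that alternative is enough. Condition met.
  (b) Every defendant has filed written consent, so one alternative holds. Satisfied.
  (c) The claim is a consumer claim, not a tort claim, so one alternative holds. Satisfied.
  (d) The amount in controversy is $476,000, which meets the 25,000 dollars floor, which satisfies one of the alternatives. Satisfied.
  → Every requirement is satisfied — jurisdiction.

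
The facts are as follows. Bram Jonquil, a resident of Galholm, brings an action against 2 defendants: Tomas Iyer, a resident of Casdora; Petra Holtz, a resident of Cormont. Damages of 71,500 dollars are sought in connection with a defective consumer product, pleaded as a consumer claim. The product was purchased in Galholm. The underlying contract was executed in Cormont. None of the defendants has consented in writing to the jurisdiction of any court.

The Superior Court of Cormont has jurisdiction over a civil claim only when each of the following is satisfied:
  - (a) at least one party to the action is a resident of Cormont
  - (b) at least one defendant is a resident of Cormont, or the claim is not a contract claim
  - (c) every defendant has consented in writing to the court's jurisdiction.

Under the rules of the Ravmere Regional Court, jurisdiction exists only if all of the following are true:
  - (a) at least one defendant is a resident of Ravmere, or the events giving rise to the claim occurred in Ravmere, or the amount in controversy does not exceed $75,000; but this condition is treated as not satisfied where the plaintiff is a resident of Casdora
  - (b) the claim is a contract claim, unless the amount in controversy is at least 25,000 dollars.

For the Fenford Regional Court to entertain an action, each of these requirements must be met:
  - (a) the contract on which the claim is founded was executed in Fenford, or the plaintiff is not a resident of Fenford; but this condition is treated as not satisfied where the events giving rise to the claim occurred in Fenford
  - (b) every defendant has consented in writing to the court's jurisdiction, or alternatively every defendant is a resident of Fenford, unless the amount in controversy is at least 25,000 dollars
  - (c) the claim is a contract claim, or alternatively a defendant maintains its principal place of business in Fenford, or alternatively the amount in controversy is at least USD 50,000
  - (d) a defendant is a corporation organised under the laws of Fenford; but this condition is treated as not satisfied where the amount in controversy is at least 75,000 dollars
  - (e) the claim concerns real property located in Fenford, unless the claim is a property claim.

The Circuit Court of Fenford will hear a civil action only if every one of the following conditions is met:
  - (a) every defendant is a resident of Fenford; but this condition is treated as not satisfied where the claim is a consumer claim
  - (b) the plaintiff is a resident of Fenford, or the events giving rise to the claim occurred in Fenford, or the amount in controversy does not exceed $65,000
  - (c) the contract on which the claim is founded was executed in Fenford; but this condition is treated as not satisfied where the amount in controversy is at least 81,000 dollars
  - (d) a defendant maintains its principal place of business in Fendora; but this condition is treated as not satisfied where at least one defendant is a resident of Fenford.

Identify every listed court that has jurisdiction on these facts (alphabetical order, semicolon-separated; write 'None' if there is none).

The Superior Court of Cormont:
  (a) Petra Holtz resides in Cormont. Satisfied.
  (b) Petra Holtz resides in Cormont, so one alternative holds. Satisfied.
  (c) No such written consent has been filed. Not met.
  → The court lacks jurisdiction.
The Ravmere Regional Court:
  (a) The amount in controversy is $71,500, within the USD 75,000 ceiling — that alternative is enough. The carve-out does not apply: the plaintiff resides in Galholm, not Casdora. Met.
  (b) The claim is a consumer claim, not a contract claim. However, the amount in controversy is $71,500, which meets the $25,000 floor, so the 'unless' proviso supplies this condition. Condition met.
  → Jurisdiction lies.
The Fenford Regional Court:
  (a) The plaintiff resides in Galholm, which is not Fenford — that alternative is enough. The exception is not triggered, since the operative events occurred in Galholm, not Fenford. Met.
  (b) No such written consent has been filed; the defendants reside as follows — Tomas Iyer in Casdora, Petra Holtz in Cormont — not all in Fenford — no alternative holds. However, the amount in controversy is $71,500, which meets the USD 25,000 floor, so the 'unless' proviso supplies this condition. Condition met.
  (c) The amount in controversy is USD 71,500, which meets the 50,000 dollars floor, which satisfies one of the alternatives. Satisfied.
  (d) No defendant is a corporation. Fails.
  (e) The claim does not concern real property. The proviso offers no rescue either, since the claim is a consumer claim, not a property claim. Condition not met.
  → Not every requirement is met — no jurisdiction.
The Circuit Court of Fenford:
  (a) The defendants reside as follows — Tomas Iyer in Casdora, Petra Holtz in Cormont — not all in Fenford. Not satisfied.
  (b) The plaintiff resides in Galholm, not Fenford; the operative events occurred in Galholm, not Fenford; the amount in controversy is USD 71,500, above the 65,000 dollars ceiling — no alternative holds. Fails.
  (c) The contract was executed in Cormont, not Fenford. Fails.
  (d) No defendant is a corporation. Not met.
  → No jurisdiction.

the Ravmere Regional Court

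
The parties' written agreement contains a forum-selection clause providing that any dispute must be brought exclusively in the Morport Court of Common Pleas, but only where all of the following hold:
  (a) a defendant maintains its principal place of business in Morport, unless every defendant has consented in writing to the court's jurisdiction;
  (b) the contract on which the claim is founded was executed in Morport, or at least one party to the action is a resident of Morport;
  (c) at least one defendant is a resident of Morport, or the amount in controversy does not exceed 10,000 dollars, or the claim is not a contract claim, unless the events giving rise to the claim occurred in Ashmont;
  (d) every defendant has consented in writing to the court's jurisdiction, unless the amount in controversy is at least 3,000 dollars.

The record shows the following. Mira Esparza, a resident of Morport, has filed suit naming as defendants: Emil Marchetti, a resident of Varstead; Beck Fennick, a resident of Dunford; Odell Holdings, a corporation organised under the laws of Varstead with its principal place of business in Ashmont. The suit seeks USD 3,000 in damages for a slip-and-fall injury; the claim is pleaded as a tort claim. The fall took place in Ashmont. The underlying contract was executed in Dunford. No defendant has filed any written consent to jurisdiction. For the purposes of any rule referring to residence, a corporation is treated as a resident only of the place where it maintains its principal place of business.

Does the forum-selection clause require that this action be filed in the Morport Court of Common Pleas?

The Morport Court of Common Pleas:
  (a) The corporate defendant(s) have their principal place of business in Ashmont, not Morport. The proviso offers no rescue either, since no such written consent has been filed. Condition not met.
  (b) Mira Esparza resides in Morport, so this disjunct is met. Condition met.
  (c) The amount in controversy is 3,000 dollars, within the $10,000 ceiling, so one alternative holds. Satisfied.
  (d) No such written consent has been filed. The proviso rescues it, though: the amount in controversy is $3,000, which meets the $3,000 floor. Met.
  → The clause does not apply.

No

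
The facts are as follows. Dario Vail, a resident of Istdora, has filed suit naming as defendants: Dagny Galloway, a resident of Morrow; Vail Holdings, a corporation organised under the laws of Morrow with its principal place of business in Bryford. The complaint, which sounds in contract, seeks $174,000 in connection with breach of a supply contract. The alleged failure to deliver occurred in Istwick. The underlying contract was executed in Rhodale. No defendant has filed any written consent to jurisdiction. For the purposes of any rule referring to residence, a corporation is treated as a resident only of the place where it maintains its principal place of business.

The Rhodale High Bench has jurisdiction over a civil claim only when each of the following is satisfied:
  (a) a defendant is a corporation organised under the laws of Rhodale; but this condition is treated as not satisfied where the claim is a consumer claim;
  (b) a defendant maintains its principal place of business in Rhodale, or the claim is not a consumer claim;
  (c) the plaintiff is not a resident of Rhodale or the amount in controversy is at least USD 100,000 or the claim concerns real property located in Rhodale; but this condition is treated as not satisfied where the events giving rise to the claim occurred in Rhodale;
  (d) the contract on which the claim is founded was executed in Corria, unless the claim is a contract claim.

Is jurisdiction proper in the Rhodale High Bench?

No

The Rhodale High Bench:
  (a) The corporate defendant(s) are organised in Morrow, not Rhodale. Condition not met.
  (b) The claim is a contract claim, not a consumer claim, so this disjunct is met. Condition met.
  (c) The plaintiff resides in Istdora, which is not Rhodale — that alternative is enough. And the carve-out is inapplicable — the operative events occurred in Istwick, not Rhodale. Met.
  (d) The contract was executed in Rhodale, not Corria. However, the claim is a contract claim, so the 'unless' proviso supplies this condition. Condition met.
  → No jurisdiction.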